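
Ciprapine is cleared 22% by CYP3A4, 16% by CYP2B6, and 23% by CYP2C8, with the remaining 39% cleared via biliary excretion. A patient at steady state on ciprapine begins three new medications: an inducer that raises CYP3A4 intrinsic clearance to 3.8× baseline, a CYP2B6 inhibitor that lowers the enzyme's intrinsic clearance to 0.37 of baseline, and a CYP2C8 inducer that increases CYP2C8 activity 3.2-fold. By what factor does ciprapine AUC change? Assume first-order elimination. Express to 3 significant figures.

0.495

The CYP3A4 pathway (22% of clearance) rises to 3.8× activity: 0.22 × 3.8 = 0.836.
The CYP2B6 pathway (16% of clearance) drops to 0.37× activity: 0.16 × 0.37 = 0.0592.
The CYP2C8 pathway (23% of clearance) rises to 3.2× activity: 0.23 × 3.2 = 0.736.
Non-CYP routes (39%) are unchanged.
New clearance relative to baseline: 0.836 + 0.0592 + 0.736 + 0.39 = 2.0212.
AUC ∝ 1/CL: fold-change = 1 / 2.0212 = 0.495.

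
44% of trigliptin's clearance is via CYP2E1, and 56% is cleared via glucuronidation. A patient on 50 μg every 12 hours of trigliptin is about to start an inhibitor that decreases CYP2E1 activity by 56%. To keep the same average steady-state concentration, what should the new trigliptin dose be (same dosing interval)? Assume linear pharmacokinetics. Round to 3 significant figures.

CYP2E1: 0.44 × 0.44 = 0.1936
Other: 0.56 (unchanged)
New clearance relative to baseline: 0.1936 + 0.56 = 0.7536.
Exposure is unchanged when dose changes in proportion to clearance. New dose = 50 μg × 0.7536 = 37.7 μg.

37.7 μg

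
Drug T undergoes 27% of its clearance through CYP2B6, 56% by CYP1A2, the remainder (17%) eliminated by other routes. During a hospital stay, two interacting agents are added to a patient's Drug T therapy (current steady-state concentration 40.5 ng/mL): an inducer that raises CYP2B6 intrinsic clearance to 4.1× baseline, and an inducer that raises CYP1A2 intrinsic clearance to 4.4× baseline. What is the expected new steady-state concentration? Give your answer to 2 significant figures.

11 ng/mL

CYP2B6: 0.27 × 4.1 = 1.107
CYP1A2: 0.56 × 4.4 = 2.464
Other: 0.17 (unchanged)
Relative clearance = 1.107 + 2.464 + 0.17 = 3.741.
Dividing the baseline by the relative clearance: 40.5 / 3.741 = 11 ng/mL.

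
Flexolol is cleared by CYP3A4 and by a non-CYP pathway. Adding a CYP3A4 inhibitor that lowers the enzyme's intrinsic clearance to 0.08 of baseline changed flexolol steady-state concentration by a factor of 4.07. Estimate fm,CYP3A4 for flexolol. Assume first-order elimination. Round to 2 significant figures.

0.82

Write x for the fraction cleared via CYP3A4. The observed steady-state concentration change means clearance fell to 1/4.07 = 0.2457 of baseline.
Setting x·0.08 + (1 − x) = 0.2457 and solving: x = (0.2457 − 1)/(0.08 − 1) = 0.82.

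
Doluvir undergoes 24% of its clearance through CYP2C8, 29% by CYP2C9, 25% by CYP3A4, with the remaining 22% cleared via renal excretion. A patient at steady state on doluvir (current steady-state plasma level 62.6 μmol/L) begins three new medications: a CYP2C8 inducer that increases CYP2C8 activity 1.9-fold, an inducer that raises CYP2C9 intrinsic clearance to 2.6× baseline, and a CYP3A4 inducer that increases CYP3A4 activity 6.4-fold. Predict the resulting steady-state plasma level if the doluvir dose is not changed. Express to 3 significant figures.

20.7 μmol/L

The CYP2C8 pathway (24% of clearance) increases to 1.9× activity: 0.24 × 1.9 = 0.456.
The CYP2C9 pathway (29% of clearance) rises to 2.6× activity: 0.29 × 2.6 = 0.754.
The CYP3A4 pathway (25% of clearance) is boosted to 6.4× activity: 0.25 × 6.4 = 1.6.
The remaining 22% of clearance is unaffected.
Relative clearance = 0.456 + 0.754 + 1.6 + 0.22 = 3.03.
New steady-state plasma level = 62.6 / 3.03 = 20.7 μmol/L (concentration scales inversely with clearance).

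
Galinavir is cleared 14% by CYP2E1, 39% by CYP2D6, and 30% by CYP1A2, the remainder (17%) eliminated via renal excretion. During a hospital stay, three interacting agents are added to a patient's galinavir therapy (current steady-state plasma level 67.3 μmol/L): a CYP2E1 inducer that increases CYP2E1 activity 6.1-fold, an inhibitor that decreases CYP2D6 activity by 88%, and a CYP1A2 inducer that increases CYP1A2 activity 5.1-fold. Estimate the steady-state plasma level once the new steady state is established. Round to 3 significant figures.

The CYP2E1 pathway (14% of clearance) rises to 6.1× activity: 0.14 × 6.1 = 0.854.
The CYP2D6 pathway (39% of clearance) falls to 0.12× activity: 0.39 × 0.12 = 0.0468.
The CYP1A2 pathway (30% of clearance) is boosted to 5.1× activity: 0.3 × 5.1 = 1.53.
The remaining 17% of clearance is unaffected.
Relative clearance = 0.854 + 0.0468 + 1.53 + 0.17 = 2.6008.
Steady-state plasma level ∝ 1/CL: new value = 67.3 / 2.6008 = 25.9 μmol/L.

25.9 μmol/L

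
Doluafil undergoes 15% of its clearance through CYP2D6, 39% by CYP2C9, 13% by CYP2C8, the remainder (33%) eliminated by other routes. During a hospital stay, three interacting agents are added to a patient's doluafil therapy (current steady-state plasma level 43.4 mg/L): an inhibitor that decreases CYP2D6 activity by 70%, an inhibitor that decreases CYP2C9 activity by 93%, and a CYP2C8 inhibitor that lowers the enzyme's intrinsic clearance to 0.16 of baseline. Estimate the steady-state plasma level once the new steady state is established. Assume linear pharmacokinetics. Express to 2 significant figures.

The CYP2D6 pathway (15% of clearance) falls to 0.3× activity: 0.15 × 0.3 = 0.045.
The CYP2C9 pathway (39% of clearance) drops to 0.07× activity: 0.39 × 0.07 = 0.0273.
The CYP2C8 pathway (13% of clearance) falls to 0.16× activity: 0.13 × 0.16 = 0.0208.
Non-CYP routes (33%) are unchanged.
Relative clearance = 0.045 + 0.0273 + 0.0208 + 0.33 = 0.4231.
Dividing the baseline by the relative clearance: 43.4 / 0.4231 = 1.0 × 10² mg/L.

1.0 × 10² mg/L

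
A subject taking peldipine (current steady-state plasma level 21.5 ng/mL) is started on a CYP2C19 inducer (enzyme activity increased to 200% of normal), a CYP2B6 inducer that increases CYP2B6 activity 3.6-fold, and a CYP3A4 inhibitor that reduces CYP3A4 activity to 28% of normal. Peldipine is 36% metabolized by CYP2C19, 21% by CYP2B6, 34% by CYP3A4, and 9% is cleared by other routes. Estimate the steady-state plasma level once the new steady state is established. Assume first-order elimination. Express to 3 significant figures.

The CYP2C19 pathway (36% of clearance) increases to 2× activity: 0.36 × 2 = 0.72.
The CYP2B6 pathway (21% of clearance) is boosted to 3.6× activity: 0.21 × 3.6 = 0.756.
The CYP3A4 pathway (34% of clearance) is reduced to 0.28× activity: 0.34 × 0.28 = 0.0952.
Non-CYP routes (9%) are unchanged.
New clearance relative to baseline: 0.72 + 0.756 + 0.0952 + 0.09 = 1.6612.
Steady-state plasma level ∝ 1/CL: new value = 21.5 / 1.6612 = 12.9 ng/mL.

12.9 ng/mL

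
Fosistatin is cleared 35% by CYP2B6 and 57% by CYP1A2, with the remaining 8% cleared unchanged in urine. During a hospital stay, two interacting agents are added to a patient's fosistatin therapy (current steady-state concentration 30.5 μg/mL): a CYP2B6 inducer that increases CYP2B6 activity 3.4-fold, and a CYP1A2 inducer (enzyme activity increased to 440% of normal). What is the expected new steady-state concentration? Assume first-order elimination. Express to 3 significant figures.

CYP2B6: 0.35 × 3.4 = 1.19
CYP1A2: 0.57 × 4.4 = 2.508
Other: 0.08 (unchanged)
Relative clearance = 1.19 + 2.508 + 0.08 = 3.778.
Dividing the baseline by the relative clearance: 30.5 / 3.778 = 8.07 μg/mL.

8.07 μg/mL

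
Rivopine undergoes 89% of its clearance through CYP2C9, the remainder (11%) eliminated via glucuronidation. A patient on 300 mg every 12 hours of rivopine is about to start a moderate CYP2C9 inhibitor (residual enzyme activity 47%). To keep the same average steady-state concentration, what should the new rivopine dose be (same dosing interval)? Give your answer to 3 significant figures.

CYP2C9: 0.89 × 0.47 = 0.4183
Other: 0.11 (unchanged)
Relative clearance = 0.4183 + 0.11 = 0.5283.
Css,avg = (dose rate)/CL, so holding Css fixed requires dose ∝ CL: 300 × 0.5283 = 158 mg.

158 mg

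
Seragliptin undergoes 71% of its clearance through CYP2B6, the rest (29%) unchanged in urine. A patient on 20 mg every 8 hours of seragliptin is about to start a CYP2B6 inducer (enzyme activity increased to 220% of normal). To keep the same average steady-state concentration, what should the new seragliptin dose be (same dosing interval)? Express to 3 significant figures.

CYP2B6: 0.71 × 2.2 = 1.562
Other: 0.29 (unchanged)
New clearance relative to baseline: 1.562 + 0.29 = 1.852.
Css,avg = (dose rate)/CL, so holding Css fixed requires dose ∝ CL: 20 × 1.852 = 37.0 mg.

37.0 mg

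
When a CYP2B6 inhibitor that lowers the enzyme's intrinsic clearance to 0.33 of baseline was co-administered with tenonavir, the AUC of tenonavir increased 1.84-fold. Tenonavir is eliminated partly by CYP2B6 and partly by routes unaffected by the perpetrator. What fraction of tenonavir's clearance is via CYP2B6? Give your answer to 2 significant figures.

CL'/CL = 1 / 1.84 = 0.5435
0.33·fm + (1 − fm) = 0.5435
fm = (0.5435 − 1) / (0.33 − 1) = 0.68

0.68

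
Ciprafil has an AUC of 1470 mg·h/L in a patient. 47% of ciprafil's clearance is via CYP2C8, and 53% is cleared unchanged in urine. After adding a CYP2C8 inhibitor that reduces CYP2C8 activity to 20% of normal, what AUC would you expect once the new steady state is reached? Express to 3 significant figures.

The CYP2C8 pathway (47% of clearance) is reduced to 0.2× activity: 0.47 × 0.2 = 0.094.
The remaining 53% of clearance is unaffected.
CL_new/CL_old = 0.094 + 0.53 = 0.624.
AUC ∝ 1/CL, so new value = 1470 / 0.624 = 2.36 × 10³ mg·h/L.

2.36 × 10³ mg·h/L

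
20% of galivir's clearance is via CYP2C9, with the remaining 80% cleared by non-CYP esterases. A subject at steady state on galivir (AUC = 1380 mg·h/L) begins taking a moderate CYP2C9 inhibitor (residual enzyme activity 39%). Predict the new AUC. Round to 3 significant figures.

The CYP2C9 pathway (20% of clearance) falls to 0.39× activity: 0.2 × 0.39 = 0.078.
Non-CYP routes (80%) are unchanged.
New clearance relative to baseline: 0.078 + 0.8 = 0.878.
AUC ∝ 1/CL, so new value = 1380 / 0.878 = 1.57 × 10³ mg·h/L.

1.57 × 10³ mg·h/L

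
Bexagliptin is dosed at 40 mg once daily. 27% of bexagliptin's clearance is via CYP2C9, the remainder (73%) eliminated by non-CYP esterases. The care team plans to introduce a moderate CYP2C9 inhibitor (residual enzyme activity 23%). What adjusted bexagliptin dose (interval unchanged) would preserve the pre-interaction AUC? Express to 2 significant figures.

32 mg

The CYP2C9 pathway (27% of clearance) is reduced to 0.23× activity: 0.27 × 0.23 = 0.0621.
The remaining 73% of clearance is unaffected.
Relative clearance = 0.0621 + 0.73 = 0.7921.
Exposure is unchanged when dose changes in proportion to clearance. New dose = 40 mg × 0.7921 = 32 mg.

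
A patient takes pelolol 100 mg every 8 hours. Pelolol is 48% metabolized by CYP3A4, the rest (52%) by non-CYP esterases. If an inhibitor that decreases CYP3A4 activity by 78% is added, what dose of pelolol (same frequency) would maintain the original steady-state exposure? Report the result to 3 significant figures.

CYP3A4: 0.48 × 0.22 = 0.1056
Other: 0.52 (unchanged)
Relative clearance = 0.1056 + 0.52 = 0.6256.
Css,avg = (dose rate)/CL, so holding Css fixed requires dose ∝ CL: 100 × 0.6256 = 62.6 mg.

62.6 mg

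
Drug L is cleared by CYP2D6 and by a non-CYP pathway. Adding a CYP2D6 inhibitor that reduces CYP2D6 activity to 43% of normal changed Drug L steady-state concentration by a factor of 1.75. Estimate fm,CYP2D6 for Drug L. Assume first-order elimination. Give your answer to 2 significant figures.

CL'/CL = 1 / 1.75 = 0.5714
0.43·fm + (1 − fm) = 0.5714
fm = (0.5714 − 1) / (0.43 − 1) = 0.75

0.75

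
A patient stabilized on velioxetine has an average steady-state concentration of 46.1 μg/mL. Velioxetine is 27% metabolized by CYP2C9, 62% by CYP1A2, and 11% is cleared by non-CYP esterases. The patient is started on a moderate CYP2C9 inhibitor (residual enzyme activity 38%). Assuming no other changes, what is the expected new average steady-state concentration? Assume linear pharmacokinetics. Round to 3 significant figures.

The CYP2C9 pathway (27% of clearance) drops to 0.38× activity: 0.27 × 0.38 = 0.1026.
CYP1A2 (62%) and the residual 11% are unaffected.
New clearance relative to baseline: 0.1026 + 0.62 + 0.11 = 0.8326.
New average steady-state concentration = baseline ÷ relative clearance = 46.1 / 0.8326 = 55.4 μg/mL.

55.4 μg/mL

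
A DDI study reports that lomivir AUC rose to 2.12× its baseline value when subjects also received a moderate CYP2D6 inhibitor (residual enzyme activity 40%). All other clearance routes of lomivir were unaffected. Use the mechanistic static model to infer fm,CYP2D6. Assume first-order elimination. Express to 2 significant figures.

0.88

Let x = fm,CYP2D6. Because AUC ∝ 1/CL, relative clearance fell to 1/2.12 = 0.4717.
Setting x·0.4 + (1 − x) = 0.4717 and solving: x = (0.4717 − 1)/(0.4 − 1) = 0.88.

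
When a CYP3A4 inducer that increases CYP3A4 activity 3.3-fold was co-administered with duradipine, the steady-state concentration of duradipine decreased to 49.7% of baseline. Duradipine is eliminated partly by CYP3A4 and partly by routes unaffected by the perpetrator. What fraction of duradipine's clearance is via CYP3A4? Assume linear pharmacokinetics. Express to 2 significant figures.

Let fm be the CYP3A4 fraction. New clearance relative to baseline = fm × 3.3 + (1 − fm).
Steady-state concentration ratio = 1 / (new CL fraction), so new CL fraction = 1 / 0.497 = 2.012.
fm × 3.3 + 1 − fm = 2.012  ⇒  fm × (3.3 − 1) = 1.012  ⇒  fm = 0.44.

0.44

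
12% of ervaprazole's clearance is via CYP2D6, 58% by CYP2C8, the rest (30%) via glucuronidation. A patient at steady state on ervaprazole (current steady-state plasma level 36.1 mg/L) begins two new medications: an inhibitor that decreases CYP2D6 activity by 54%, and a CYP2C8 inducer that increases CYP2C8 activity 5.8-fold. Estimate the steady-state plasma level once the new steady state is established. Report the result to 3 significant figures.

CYP2D6: 0.12 × 0.46 = 0.0552
CYP2C8: 0.58 × 5.8 = 3.364
Other: 0.3 (unchanged)
Relative clearance = 0.0552 + 3.364 + 0.3 = 3.7192.
New steady-state plasma level = 36.1 / 3.7192 = 9.71 mg/L (concentration scales inversely with clearance).

9.71 mg/L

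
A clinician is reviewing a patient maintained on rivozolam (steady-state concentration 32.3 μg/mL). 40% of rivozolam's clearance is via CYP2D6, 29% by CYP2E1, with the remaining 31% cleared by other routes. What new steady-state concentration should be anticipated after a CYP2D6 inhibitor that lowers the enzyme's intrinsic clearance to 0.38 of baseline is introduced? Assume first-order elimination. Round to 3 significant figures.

43.0 μg/mL

The CYP2D6 pathway (40% of clearance) drops to 0.38× activity: 0.4 × 0.38 = 0.152.
CYP2E1 (29%) and the residual 31% are unaffected.
Relative clearance = 0.152 + 0.29 + 0.31 = 0.752.
With dosing unchanged, steady-state concentration scales as 1/CL: 32.3 / 0.752 = 43.0 μg/mL.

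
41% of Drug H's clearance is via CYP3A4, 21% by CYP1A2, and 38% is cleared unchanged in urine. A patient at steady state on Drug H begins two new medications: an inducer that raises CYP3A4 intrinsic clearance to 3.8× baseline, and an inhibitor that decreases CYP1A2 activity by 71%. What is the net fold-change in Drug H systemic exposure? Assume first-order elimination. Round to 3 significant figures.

CYP3A4: 0.41 × 3.8 = 1.558
CYP1A2: 0.21 × 0.29 = 0.0609
Other: 0.38 (unchanged)
CL_new/CL_old = 1.558 + 0.0609 + 0.38 = 1.9989.
Net systemic exposure ratio = 1 / 1.9989 = 0.500.

0.500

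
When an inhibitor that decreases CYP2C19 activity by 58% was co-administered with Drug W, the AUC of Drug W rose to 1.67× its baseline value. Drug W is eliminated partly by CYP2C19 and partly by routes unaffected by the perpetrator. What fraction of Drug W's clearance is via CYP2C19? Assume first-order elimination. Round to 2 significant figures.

0.69

Let fm be the CYP2C19 fraction. New clearance relative to baseline = fm × 0.42 + (1 − fm).
AUC ratio = 1 / (new CL fraction), so new CL fraction = 1 / 1.67 = 0.5988.
fm × 0.42 + 1 − fm = 0.5988  ⇒  fm × (0.42 − 1) = −0.4012  ⇒  fm = 0.69.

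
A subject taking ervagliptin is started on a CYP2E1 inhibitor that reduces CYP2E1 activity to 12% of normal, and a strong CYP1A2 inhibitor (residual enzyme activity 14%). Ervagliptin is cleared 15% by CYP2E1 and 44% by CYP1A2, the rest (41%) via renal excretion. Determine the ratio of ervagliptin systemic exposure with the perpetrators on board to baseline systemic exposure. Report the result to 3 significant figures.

The CYP2E1 pathway (15% of clearance) falls to 0.12× activity: 0.15 × 0.12 = 0.018.
The CYP1A2 pathway (44% of clearance) drops to 0.14× activity: 0.44 × 0.14 = 0.0616.
The remaining 41% of clearance is unaffected.
CL_new/CL_old = 0.018 + 0.0616 + 0.41 = 0.4896.
Because systemic exposure varies inversely with clearance, the combined effect is 1 / 0.4896 = 2.04.

2.04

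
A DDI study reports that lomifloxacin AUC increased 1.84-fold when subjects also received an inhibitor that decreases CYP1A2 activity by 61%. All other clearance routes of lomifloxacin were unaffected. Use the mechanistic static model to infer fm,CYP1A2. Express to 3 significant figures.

0.748

Let x = fm,CYP1A2. Because AUC ∝ 1/CL, relative clearance fell to 1/1.84 = 0.5435.
Only the CYP1A2 route changed, so 0.5435 = x·0.39 + (1 − x), giving x = 0.748.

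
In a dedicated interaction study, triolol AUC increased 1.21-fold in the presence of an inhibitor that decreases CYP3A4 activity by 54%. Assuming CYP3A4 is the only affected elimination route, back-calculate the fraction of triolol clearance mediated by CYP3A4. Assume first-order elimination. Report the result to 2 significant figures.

Let x = fm,CYP3A4. Because AUC ∝ 1/CL, relative clearance fell to 1/1.21 = 0.8264.
Only the CYP3A4 route changed, so 0.8264 = x·0.46 + (1 − x), giving x = 0.32.

0.32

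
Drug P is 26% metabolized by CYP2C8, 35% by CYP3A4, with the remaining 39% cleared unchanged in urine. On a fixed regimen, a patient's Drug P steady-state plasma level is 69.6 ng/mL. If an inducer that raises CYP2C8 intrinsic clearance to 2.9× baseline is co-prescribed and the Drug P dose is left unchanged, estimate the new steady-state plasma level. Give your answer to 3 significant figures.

46.6 ng/mL

The CYP2C8 pathway (26% of clearance) rises to 2.9× activity: 0.26 × 2.9 = 0.754.
CYP3A4 (35%) and the residual 39% are unaffected.
Relative clearance = 0.754 + 0.35 + 0.39 = 1.494.
With dosing unchanged, steady-state plasma level scales as 1/CL: 69.6 / 1.494 = 46.6 ng/mL.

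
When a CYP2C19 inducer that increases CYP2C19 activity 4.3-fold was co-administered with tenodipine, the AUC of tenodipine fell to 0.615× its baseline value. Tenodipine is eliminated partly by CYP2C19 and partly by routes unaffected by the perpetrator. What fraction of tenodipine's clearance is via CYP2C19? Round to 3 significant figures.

0.190

Let fm be the CYP2C19 fraction. New clearance relative to baseline = fm × 4.3 + (1 − fm).
AUC ratio = 1 / (new CL fraction), so new CL fraction = 1 / 0.615 = 1.626.
fm × 4.3 + 1 − fm = 1.626  ⇒  fm × (4.3 − 1) = 0.626  ⇒  fm = 0.190.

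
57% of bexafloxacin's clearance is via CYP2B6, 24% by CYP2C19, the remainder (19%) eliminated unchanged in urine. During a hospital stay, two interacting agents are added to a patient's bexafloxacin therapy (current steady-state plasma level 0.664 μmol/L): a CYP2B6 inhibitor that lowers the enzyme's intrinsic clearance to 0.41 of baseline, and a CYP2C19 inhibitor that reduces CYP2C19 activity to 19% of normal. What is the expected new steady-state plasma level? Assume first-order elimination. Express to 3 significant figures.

1.41 μmol/L

The CYP2B6 pathway (57% of clearance) is reduced to 0.41× activity: 0.57 × 0.41 = 0.2337.
The CYP2C19 pathway (24% of clearance) falls to 0.19× activity: 0.24 × 0.19 = 0.0456.
Non-CYP routes (19%) are unchanged.
Relative clearance = 0.2337 + 0.0456 + 0.19 = 0.4693.
Steady-state plasma level ∝ 1/CL: new value = 0.664 / 0.4693 = 1.41 μmol/L.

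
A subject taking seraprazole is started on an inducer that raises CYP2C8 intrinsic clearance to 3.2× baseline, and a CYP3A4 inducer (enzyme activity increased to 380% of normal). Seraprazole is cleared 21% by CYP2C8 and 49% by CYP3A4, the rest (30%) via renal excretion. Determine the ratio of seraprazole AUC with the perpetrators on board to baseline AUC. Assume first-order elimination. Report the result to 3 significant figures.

The CYP2C8 pathway (21% of clearance) increases to 3.2× activity: 0.21 × 3.2 = 0.672.
The CYP3A4 pathway (49% of clearance) increases to 3.8× activity: 0.49 × 3.8 = 1.862.
The remaining 30% of clearance is unaffected.
New clearance relative to baseline: 0.672 + 1.862 + 0.3 = 2.834.
Net AUC ratio = 1 / 2.834 = 0.353.

0.353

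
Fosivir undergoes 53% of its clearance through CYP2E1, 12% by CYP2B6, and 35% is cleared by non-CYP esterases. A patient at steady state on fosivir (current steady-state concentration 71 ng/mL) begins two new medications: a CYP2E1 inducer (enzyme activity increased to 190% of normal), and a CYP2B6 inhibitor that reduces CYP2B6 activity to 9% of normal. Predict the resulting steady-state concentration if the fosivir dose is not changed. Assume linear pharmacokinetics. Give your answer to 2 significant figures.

The CYP2E1 pathway (53% of clearance) rises to 1.9× activity: 0.53 × 1.9 = 1.007.
The CYP2B6 pathway (12% of clearance) drops to 0.09× activity: 0.12 × 0.09 = 0.0108.
The remaining 35% of clearance is unaffected.
CL_new/CL_old = 1.007 + 0.0108 + 0.35 = 1.3678.
New steady-state concentration = 71 / 1.3678 = 52 ng/mL (concentration scales inversely with clearance).

52 ng/mL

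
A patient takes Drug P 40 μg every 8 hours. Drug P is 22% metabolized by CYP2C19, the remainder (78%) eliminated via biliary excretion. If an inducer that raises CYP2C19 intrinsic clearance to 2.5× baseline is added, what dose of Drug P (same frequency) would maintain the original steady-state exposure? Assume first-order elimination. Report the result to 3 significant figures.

CYP2C19: 0.22 × 2.5 = 0.55
Other: 0.78 (unchanged)
CL_new/CL_old = 0.55 + 0.78 = 1.33.
To maintain the same steady-state level, dose must scale with clearance: new dose = 40 × 1.33 = 53.2 μg.

53.2 μg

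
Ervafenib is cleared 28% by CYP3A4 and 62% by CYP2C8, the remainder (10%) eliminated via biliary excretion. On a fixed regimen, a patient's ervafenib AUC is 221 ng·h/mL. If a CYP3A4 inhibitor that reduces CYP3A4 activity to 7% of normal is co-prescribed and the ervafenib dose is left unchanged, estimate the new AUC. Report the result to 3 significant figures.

CYP3A4: 0.28 × 0.07 = 0.0196
CYP2C8: 0.62 (unchanged)
Other: 0.1 (unchanged)
Relative clearance = 0.0196 + 0.62 + 0.1 = 0.7396.
AUC ∝ 1/CL, so new value = 221 / 0.7396 = 299 ng·h/mL.

299 ng·h/mL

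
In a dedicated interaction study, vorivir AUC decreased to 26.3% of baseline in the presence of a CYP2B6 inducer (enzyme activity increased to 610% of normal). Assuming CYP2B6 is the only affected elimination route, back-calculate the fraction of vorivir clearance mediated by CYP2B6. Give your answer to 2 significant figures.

Let x = fm,CYP2B6. Because AUC ∝ 1/CL, relative clearance rose to 1/0.263 = 3.802.
Setting x·6.1 + (1 − x) = 3.802 and solving: x = (3.802 − 1)/(6.1 − 1) = 0.55.

0.55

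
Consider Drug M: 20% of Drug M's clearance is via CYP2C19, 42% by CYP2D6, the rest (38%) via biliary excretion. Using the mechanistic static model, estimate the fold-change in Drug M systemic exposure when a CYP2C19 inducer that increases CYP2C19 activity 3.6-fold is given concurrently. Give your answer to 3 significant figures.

The CYP2C19 pathway (20% of clearance) increases to 3.6× activity: 0.2 × 3.6 = 0.72.
CYP2D6 (42%) and the residual 38% are unaffected.
CL_new/CL_old = 0.72 + 0.42 + 0.38 = 1.52.
Systemic exposure ratio = CL_old/CL_new = 1 / 1.52 = 0.658.

0.658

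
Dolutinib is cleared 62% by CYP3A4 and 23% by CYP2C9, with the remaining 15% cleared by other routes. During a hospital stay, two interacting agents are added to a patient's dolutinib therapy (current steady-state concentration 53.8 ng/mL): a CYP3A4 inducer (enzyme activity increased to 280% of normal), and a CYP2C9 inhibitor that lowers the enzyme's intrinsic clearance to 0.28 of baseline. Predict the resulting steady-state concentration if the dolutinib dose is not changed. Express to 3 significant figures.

27.6 ng/mL

The CYP3A4 pathway (62% of clearance) rises to 2.8× activity: 0.62 × 2.8 = 1.736.
The CYP2C9 pathway (23% of clearance) is reduced to 0.28× activity: 0.23 × 0.28 = 0.0644.
The remaining 15% of clearance is unaffected.
CL_new/CL_old = 1.736 + 0.0644 + 0.15 = 1.9504.
Dividing the baseline by the relative clearance: 53.8 / 1.9504 = 27.6 ng/mL.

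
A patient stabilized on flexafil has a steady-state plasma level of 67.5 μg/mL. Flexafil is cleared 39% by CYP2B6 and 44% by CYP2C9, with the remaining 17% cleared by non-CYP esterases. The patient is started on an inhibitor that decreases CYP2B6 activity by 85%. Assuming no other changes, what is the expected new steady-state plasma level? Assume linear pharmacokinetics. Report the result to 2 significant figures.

1.0 × 10² μg/mL

The CYP2B6 pathway (39% of clearance) drops to 0.15× activity: 0.39 × 0.15 = 0.0585.
CYP2C9 (44%) and the residual 17% are unaffected.
New clearance relative to baseline: 0.0585 + 0.44 + 0.17 = 0.6685.
Steady-state plasma level ∝ 1/CL, so new value = 67.5 / 0.6685 = 1.0 × 10² μg/mL.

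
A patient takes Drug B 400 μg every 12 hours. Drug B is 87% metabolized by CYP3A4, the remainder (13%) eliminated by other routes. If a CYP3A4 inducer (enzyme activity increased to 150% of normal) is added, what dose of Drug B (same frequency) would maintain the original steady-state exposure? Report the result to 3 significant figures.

The CYP3A4 pathway (87% of clearance) increases to 1.5× activity: 0.87 × 1.5 = 1.305.
Non-CYP routes (13%) are unchanged.
Relative clearance = 1.305 + 0.13 = 1.435.
Exposure is unchanged when dose changes in proportion to clearance. New dose = 400 μg × 1.435 = 574 μg.

574 μg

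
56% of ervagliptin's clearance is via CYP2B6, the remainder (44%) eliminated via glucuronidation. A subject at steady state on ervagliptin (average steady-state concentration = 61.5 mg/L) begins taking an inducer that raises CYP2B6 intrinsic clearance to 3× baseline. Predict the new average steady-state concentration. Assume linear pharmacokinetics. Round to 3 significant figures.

29.0 mg/L

The CYP2B6 pathway (56% of clearance) is boosted to 3× activity: 0.56 × 3 = 1.68.
The remaining 44% of clearance is unaffected.
CL_new/CL_old = 1.68 + 0.44 = 2.12.
Average steady-state concentration ∝ 1/CL, so new value = 61.5 / 2.12 = 29.0 mg/L.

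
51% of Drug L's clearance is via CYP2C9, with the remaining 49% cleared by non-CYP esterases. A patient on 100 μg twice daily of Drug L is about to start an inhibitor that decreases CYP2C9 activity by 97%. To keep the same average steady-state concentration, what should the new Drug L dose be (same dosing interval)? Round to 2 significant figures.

CYP2C9: 0.51 × 0.03 = 0.0153
Other: 0.49 (unchanged)
CL_new/CL_old = 0.0153 + 0.49 = 0.5053.
To maintain the same steady-state level, dose must scale with clearance: new dose = 100 × 0.5053 = 51 μg.

51 μg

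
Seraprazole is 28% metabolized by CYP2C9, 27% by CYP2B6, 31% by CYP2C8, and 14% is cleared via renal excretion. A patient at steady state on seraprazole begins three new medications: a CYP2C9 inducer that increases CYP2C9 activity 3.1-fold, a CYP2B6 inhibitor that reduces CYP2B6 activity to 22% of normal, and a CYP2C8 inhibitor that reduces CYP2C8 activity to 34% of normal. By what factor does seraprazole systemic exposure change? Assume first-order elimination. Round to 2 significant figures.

The CYP2C9 pathway (28% of clearance) increases to 3.1× activity: 0.28 × 3.1 = 0.868.
The CYP2B6 pathway (27% of clearance) drops to 0.22× activity: 0.27 × 0.22 = 0.0594.
The CYP2C8 pathway (31% of clearance) drops to 0.34× activity: 0.31 × 0.34 = 0.1054.
Non-CYP routes (14%) are unchanged.
New clearance relative to baseline: 0.868 + 0.0594 + 0.1054 + 0.14 = 1.1728.
Because systemic exposure varies inversely with clearance, the combined effect is 1 / 1.1728 = 0.85.

0.85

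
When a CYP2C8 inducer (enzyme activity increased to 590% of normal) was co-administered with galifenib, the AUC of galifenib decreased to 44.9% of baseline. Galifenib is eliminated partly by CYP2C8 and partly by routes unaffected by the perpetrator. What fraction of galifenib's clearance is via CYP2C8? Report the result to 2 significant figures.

0.25

Write x for the fraction cleared via CYP2C8. The observed AUC change means clearance rose to 1/0.449 = 2.227 of baseline.
Only the CYP2C8 route changed, so 2.227 = x·5.9 + (1 − x), giving x = 0.25.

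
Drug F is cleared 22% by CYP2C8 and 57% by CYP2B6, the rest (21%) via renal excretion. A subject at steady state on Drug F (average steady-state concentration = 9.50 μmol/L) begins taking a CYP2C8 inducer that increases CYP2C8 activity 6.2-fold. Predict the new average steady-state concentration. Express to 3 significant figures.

The CYP2C8 pathway (22% of clearance) is boosted to 6.2× activity: 0.22 × 6.2 = 1.364.
CYP2B6 (57%) and the residual 21% are unaffected.
CL_new/CL_old = 1.364 + 0.57 + 0.21 = 2.144.
With dosing unchanged, average steady-state concentration scales as 1/CL: 9.50 / 2.144 = 4.43 μmol/L.

4.43 μmol/L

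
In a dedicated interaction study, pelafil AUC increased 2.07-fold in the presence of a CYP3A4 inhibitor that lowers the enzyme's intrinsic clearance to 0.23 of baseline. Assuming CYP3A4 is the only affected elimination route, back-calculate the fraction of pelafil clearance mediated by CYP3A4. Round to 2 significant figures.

CL'/CL = 1 / 2.07 = 0.4831
0.23·fm + (1 − fm) = 0.4831
fm = (0.4831 − 1) / (0.23 − 1) = 0.67

0.67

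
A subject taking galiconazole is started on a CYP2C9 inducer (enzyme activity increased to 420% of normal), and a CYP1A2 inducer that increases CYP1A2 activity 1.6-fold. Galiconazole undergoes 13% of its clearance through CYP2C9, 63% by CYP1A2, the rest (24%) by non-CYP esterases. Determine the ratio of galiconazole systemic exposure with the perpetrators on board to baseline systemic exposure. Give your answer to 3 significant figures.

The CYP2C9 pathway (13% of clearance) increases to 4.2× activity: 0.13 × 4.2 = 0.546.
The CYP1A2 pathway (63% of clearance) rises to 1.6× activity: 0.63 × 1.6 = 1.008.
The remaining 24% of clearance is unaffected.
New clearance relative to baseline: 0.546 + 1.008 + 0.24 = 1.794.
Systemic exposure ∝ 1/CL: fold-change = 1 / 1.794 = 0.557.

0.557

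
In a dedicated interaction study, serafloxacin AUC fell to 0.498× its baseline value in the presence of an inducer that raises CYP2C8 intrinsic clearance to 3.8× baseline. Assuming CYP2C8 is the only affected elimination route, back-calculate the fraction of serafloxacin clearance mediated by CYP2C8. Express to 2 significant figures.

0.36

Call the CYP2C8 fraction fm. After the interaction, CL_new/CL_old = fm × 3.8 + (1 − fm).
AUC ratio = 1 / (new CL fraction), so new CL fraction = 1 / 0.498 = 2.008.
fm × 3.8 + 1 − fm = 2.008  ⇒  fm × (3.8 − 1) = 1.008  ⇒  fm = 0.36.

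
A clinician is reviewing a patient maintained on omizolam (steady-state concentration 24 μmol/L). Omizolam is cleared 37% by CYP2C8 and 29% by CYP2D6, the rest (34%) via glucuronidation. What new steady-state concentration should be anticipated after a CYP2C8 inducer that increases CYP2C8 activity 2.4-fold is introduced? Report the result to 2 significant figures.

16 μmol/L

The CYP2C8 pathway (37% of clearance) increases to 2.4× activity: 0.37 × 2.4 = 0.888.
CYP2D6 (29%) and the residual 34% are unaffected.
Relative clearance = 0.888 + 0.29 + 0.34 = 1.518.
With dosing unchanged, steady-state concentration scales as 1/CL: 24 / 1.518 = 16 μmol/L.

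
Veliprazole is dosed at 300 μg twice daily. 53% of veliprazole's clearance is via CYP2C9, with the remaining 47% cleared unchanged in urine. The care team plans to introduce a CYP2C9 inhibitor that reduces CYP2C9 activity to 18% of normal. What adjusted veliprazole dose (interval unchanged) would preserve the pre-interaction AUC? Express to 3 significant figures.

170 μg

The CYP2C9 pathway (53% of clearance) falls to 0.18× activity: 0.53 × 0.18 = 0.0954.
Non-CYP routes (47%) are unchanged.
CL_new/CL_old = 0.0954 + 0.47 = 0.5654.
Css,avg = (dose rate)/CL, so holding Css fixed requires dose ∝ CL: 300 × 0.5654 = 170 μg.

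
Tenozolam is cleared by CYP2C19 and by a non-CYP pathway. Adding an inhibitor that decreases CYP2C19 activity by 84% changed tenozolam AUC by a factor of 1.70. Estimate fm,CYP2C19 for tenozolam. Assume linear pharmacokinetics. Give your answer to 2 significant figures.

Write x for the fraction cleared via CYP2C19. The observed AUC change means clearance fell to 1/1.70 = 0.5882 of baseline.
Only the CYP2C19 route changed, so 0.5882 = x·0.16 + (1 − x), giving x = 0.49.

0.49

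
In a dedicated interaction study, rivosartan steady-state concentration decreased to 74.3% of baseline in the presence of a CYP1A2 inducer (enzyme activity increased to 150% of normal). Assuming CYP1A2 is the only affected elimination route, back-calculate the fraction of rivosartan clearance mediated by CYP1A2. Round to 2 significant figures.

0.69

Call the CYP1A2 fraction fm. After the interaction, CL_new/CL_old = fm × 1.5 + (1 − fm).
Steady-state concentration ratio = 1 / (new CL fraction), so new CL fraction = 1 / 0.743 = 1.346.
fm × 1.5 + 1 − fm = 1.346  ⇒  fm × (1.5 − 1) = 0.3459  ⇒  fm = 0.69.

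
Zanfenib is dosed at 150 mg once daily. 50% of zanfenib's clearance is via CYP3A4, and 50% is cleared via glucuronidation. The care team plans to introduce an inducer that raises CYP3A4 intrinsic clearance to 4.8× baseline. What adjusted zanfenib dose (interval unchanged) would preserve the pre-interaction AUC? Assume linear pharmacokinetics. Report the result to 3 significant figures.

435 mg

The CYP3A4 pathway (50% of clearance) is boosted to 4.8× activity: 0.5 × 4.8 = 2.4.
Non-CYP routes (50%) are unchanged.
New clearance relative to baseline: 2.4 + 0.5 = 2.9.
To maintain the same steady-state level, dose must scale with clearance: new dose = 150 × 2.9 = 435 mg.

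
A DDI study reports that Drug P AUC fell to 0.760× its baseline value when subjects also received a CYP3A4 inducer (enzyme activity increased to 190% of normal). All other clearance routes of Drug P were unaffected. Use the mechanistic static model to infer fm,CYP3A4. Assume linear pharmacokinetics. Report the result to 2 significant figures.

CL'/CL = 1 / 0.760 = 1.316
1.9·fm + (1 − fm) = 1.316
fm = (1.316 − 1) / (1.9 − 1) = 0.35

0.35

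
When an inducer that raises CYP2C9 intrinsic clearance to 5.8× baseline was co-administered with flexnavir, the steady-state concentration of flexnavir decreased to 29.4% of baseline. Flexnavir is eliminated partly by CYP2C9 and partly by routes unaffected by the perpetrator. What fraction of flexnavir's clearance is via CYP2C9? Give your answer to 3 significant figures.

CL'/CL = 1 / 0.294 = 3.401
5.8·fm + (1 − fm) = 3.401
fm = (3.401 − 1) / (5.8 − 1) = 0.500

0.500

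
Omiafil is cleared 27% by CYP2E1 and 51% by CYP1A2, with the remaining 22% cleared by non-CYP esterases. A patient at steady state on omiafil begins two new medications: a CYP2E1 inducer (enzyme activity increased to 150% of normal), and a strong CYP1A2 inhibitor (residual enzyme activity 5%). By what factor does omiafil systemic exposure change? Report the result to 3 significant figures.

1.54

The CYP2E1 pathway (27% of clearance) is boosted to 1.5× activity: 0.27 × 1.5 = 0.405.
The CYP1A2 pathway (51% of clearance) drops to 0.05× activity: 0.51 × 0.05 = 0.0255.
Non-CYP routes (22%) are unchanged.
Relative clearance = 0.405 + 0.0255 + 0.22 = 0.6505.
Systemic exposure ∝ 1/CL: fold-change = 1 / 0.6505 = 1.54.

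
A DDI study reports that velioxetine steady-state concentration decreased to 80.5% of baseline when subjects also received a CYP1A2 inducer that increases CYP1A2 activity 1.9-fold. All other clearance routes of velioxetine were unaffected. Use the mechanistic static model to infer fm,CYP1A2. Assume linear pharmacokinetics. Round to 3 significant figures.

0.269

CL'/CL = 1 / 0.805 = 1.242
1.9·fm + (1 − fm) = 1.242
fm = (1.242 − 1) / (1.9 − 1) = 0.269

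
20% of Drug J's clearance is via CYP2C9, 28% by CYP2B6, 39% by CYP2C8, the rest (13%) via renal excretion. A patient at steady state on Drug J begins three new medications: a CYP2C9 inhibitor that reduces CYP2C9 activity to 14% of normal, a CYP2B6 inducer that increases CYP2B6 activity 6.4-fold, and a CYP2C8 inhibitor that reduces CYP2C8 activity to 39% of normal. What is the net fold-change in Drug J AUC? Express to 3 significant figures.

0.476

The CYP2C9 pathway (20% of clearance) falls to 0.14× activity: 0.2 × 0.14 = 0.028.
The CYP2B6 pathway (28% of clearance) increases to 6.4× activity: 0.28 × 6.4 = 1.792.
The CYP2C8 pathway (39% of clearance) drops to 0.39× activity: 0.39 × 0.39 = 0.1521.
The remaining 13% of clearance is unaffected.
Relative clearance = 0.028 + 1.792 + 0.1521 + 0.13 = 2.1021.
Net AUC ratio = 1 / 2.1021 = 0.476.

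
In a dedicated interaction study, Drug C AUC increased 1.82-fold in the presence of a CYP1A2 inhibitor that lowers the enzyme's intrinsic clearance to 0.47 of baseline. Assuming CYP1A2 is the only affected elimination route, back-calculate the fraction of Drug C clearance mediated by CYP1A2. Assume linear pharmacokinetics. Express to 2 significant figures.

0.85

Write x for the fraction cleared via CYP1A2. The observed AUC change means clearance fell to 1/1.82 = 0.5495 of baseline.
Only the CYP1A2 route changed, so 0.5495 = x·0.47 + (1 − x), giving x = 0.85.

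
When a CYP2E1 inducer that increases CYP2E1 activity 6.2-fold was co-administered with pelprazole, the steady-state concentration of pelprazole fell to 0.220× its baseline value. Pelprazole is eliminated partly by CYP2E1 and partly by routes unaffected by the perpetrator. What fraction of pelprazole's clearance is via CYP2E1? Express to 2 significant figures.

Call the CYP2E1 fraction fm. After the interaction, CL_new/CL_old = fm × 6.2 + (1 − fm).
Steady-state concentration ratio = 1 / (new CL fraction), so new CL fraction = 1 / 0.220 = 4.545.
fm × 6.2 + 1 − fm = 4.545  ⇒  fm × (6.2 − 1) = 3.545  ⇒  fm = 0.68.

0.68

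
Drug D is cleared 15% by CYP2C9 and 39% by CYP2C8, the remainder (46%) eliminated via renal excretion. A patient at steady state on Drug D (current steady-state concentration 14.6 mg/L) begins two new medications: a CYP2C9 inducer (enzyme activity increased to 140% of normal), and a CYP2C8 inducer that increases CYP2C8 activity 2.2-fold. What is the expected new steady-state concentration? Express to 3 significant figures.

9.55 mg/L

The CYP2C9 pathway (15% of clearance) is boosted to 1.4× activity: 0.15 × 1.4 = 0.21.
The CYP2C8 pathway (39% of clearance) increases to 2.2× activity: 0.39 × 2.2 = 0.858.
The remaining 46% of clearance is unaffected.
CL_new/CL_old = 0.21 + 0.858 + 0.46 = 1.528.
Steady-state concentration ∝ 1/CL: new value = 14.6 / 1.528 = 9.55 mg/L.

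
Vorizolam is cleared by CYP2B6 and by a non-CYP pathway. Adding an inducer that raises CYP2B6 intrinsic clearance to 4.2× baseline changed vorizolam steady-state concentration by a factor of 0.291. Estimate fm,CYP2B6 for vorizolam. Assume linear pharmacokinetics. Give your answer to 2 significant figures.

0.76

CL'/CL = 1 / 0.291 = 3.436
4.2·fm + (1 − fm) = 3.436
fm = (3.436 − 1) / (4.2 − 1) = 0.76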